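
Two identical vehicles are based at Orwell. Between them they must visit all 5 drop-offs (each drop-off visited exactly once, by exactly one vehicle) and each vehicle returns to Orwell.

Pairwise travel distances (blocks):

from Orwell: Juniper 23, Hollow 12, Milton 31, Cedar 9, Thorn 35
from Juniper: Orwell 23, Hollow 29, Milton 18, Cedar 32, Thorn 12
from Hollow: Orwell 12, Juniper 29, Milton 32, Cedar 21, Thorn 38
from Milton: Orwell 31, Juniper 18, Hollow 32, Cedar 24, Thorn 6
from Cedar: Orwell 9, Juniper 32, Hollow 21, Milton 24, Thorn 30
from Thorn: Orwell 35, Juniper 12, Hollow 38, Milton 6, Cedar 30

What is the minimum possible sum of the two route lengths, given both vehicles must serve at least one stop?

Minimum combined distance: 98 blocks.

Try each way of splitting the stops between the two vehicles (each non-empty) and, for each split, find the best tour for each vehicle:
  {Juniper} + {Hollow, Milton, Cedar, Thorn}: 46 + 89 = 135
  {Hollow} + {Juniper, Milton, Cedar, Thorn}: 24 + 74 = 98
  {Juniper, Hollow} + {Milton, Cedar, Thorn}: 64 + 74 = 138
  {Milton} + {Juniper, Hollow, Cedar, Thorn}: 62 + 92 = 154
  {Juniper, Milton} + {Hollow, Cedar, Thorn}: 72 + 89 = 161
  {Hollow, Milton} + {Juniper, Cedar, Thorn}: 75 + 74 = 149
  … (15 splits in total)
Best: vehicle 1 Orwell → Hollow → Orwell = 24; vehicle 2 Orwell → Juniper → Thorn → Milton → Cedar → Orwell = 74; combined 98.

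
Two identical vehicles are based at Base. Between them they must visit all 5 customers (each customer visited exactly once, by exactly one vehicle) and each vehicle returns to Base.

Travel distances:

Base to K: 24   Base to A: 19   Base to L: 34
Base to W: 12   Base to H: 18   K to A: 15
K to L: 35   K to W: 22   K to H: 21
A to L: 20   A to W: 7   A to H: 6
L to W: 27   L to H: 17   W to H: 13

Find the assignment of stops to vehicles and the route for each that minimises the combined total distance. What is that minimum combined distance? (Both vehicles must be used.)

118 — the smallest possible combined total.

Try each way of splitting the stops between the two vehicles (each non-empty) and, for each split, find the best tour for each vehicle:
  {K} + {A, L, W, H}: 48 + 74 = 122
  {A} + {K, L, W, H}: 38 + 101 = 139
  {K, A} + {L, W, H}: 58 + 74 = 132
  {L} + {K, A, W, H}: 68 + 70 = 138
  {K, L} + {A, W, H}: 93 + 43 = 136
  {A, L} + {K, W, H}: 73 + 70 = 143
  … (15 splits in total)
  {W} + {K, A, L, H}: 24 + 94 = 118  ← best
Best: vehicle 1 Base → W → Base = 24; vehicle 2 Base → K → A → L → H → Base = 94; combined 118.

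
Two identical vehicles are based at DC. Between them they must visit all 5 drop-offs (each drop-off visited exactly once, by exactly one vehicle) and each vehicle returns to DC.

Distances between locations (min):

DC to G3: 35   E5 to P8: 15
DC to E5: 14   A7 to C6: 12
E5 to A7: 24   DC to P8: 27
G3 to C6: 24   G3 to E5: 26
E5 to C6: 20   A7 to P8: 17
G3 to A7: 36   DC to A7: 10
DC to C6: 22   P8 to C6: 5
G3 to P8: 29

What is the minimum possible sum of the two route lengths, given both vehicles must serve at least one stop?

Minimum combined distance: 113 min.

Try each way of splitting the stops between the two vehicles (each non-empty) and, for each split, find the best tour for each vehicle:
  {G3} + {E5, A7, P8, C6}: 70 + 56 = 126
  {E5} + {G3, A7, P8, C6}: 28 + 91 = 119
  {G3, E5} + {A7, P8, C6}: 75 + 54 = 129
  {A7} + {G3, E5, P8, C6}: 20 + 93 = 113
  {G3, A7} + {E5, P8, C6}: 81 + 56 = 137
  {E5, A7} + {G3, P8, C6}: 48 + 91 = 139
  … (15 splits in total)
Best: vehicle 1 DC → A7 → DC = 20; vehicle 2 DC → G3 → C6 → P8 → E5 → DC = 93; combined 113.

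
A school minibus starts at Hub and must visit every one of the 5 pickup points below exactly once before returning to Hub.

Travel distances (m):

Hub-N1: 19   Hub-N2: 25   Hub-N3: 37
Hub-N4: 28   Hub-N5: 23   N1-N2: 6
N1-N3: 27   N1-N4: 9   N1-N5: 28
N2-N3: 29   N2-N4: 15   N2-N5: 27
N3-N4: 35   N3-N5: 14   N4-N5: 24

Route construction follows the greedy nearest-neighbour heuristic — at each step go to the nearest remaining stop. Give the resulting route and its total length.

From Hub: distances to unvisited — N1=19, N5=23, N2=25, N4=28, N3=37. Nearest is N1 (19).
From N1: distances to unvisited — N2=6, N4=9, N3=27, N5=28. Nearest is N2 (6).
From N2: distances to unvisited — N4=15, N5=27, N3=29. Nearest is N4 (15).
From N4: distances to unvisited — N5=24, N3=35. Nearest is N5 (24).
From N5: distances to unvisited — N3=14. Nearest is N3 (14).
Return N3→Hub: 37.
Total = 19 + 6 + 15 + 24 + 14 + 37 = 115.

Total distance 115 m via the nearest-neighbour route Hub → N1 → N2 → N4 → N5 → N3 → Hub.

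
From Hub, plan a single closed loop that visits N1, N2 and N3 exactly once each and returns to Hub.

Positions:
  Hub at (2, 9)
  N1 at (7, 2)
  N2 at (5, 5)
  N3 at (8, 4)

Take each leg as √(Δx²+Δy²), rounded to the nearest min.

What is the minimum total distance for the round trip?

There are 3 distinct closed tours to check (reversals are equivalent).
Hub-N1-N2-N3-Hub: 9+4+3+8 = 24
Hub-N1-N3-N2-Hub: 9+2+3+5 = 19
Hub-N2-N1-N3-Hub: 5+4+2+8 = 19
The minimum is 19.
One optimal route: Hub → N1 → N3 → N2 → Hub (or its reverse).

19 min — the shortest possible round trip.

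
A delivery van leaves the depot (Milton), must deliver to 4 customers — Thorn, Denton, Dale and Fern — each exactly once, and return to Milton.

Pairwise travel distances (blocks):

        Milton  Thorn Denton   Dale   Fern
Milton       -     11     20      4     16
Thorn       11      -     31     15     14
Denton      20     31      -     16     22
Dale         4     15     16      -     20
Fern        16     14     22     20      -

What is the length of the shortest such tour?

Minimum total distance: 67 blocks.

There are 12 distinct closed tours to check (reversals are equivalent).
Milton→Thorn→Denton→Dale→Fern→Milton: 11+31+16+20+16 = 94
Milton→Thorn→Denton→Fern→Dale→Milton: 11+31+22+20+4 = 88
Milton→Thorn→Dale→Denton→Fern→Milton: 11+15+16+22+16 = 80
Milton→Thorn→Dale→Fern→Denton→Milton: 11+15+20+22+20 = 88
Milton→Thorn→Fern→Denton→Dale→Milton: 11+14+22+16+4 = 67
Milton→Thorn→Fern→Dale→Denton→Milton: 11+14+20+16+20 = 81
Milton→Denton→Thorn→Dale→Fern→Milton: 20+31+15+20+16 = 102
Milton→Denton→Thorn→Fern→Dale→Milton: 20+31+14+20+4 = 89
Milton→Denton→Dale→Thorn→Fern→Milton: 20+16+15+14+16 = 81
Milton→Denton→Fern→Thorn→Dale→Milton: 20+22+14+15+4 = 75
Milton→Dale→Thorn→Denton→Fern→Milton: 4+15+31+22+16 = 88
Milton→Dale→Denton→Thorn→Fern→Milton: 4+16+31+14+16 = 81
The minimum is 67.
One optimal route: Milton → Thorn → Fern → Denton → Dale → Milton (or its reverse).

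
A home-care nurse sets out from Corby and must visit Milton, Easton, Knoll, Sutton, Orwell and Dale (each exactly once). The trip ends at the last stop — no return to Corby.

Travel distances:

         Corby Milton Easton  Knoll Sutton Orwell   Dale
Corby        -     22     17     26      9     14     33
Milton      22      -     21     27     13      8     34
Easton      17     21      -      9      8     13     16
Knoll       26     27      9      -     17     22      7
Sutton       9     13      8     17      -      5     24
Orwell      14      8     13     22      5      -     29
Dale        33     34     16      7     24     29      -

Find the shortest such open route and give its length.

There are 6! = 720 possible orderings.
Corby - Milton - Easton - Knoll - Sutton - Orwell - Dale: 22+21+9+17+5+29 = 103
Corby - Milton - Easton - Knoll - Sutton - Dale - Orwell: 22+21+9+17+24+29 = 122
Corby - Milton - Easton - Knoll - Orwell - Sutton - Dale: 22+21+9+22+5+24 = 103
Corby - Milton - Easton - Knoll - Orwell - Dale - Sutton: 22+21+9+22+29+24 = 127
Corby - Milton - Easton - Knoll - Dale - Sutton - Orwell: 22+21+9+7+24+5 = 88
Corby - Milton - Easton - Knoll - Dale - Orwell - Sutton: 22+21+9+7+29+5 = 93
Corby - Milton - Easton - Sutton - Knoll - Orwell - Dale: 22+21+8+17+22+29 = 119
Corby - Milton - Easton - Sutton - Knoll - Dale - Orwell: 22+21+8+17+7+29 = 104
… (712 more)
Corby - Milton - Orwell - Sutton - Easton - Knoll - Dale: 22+8+5+8+9+7 = 59  ← best
The minimum is 59.
One shortest path: Corby → Milton → Orwell → Sutton → Easton → Knoll → Dale.

Minimum one-way distance = 59.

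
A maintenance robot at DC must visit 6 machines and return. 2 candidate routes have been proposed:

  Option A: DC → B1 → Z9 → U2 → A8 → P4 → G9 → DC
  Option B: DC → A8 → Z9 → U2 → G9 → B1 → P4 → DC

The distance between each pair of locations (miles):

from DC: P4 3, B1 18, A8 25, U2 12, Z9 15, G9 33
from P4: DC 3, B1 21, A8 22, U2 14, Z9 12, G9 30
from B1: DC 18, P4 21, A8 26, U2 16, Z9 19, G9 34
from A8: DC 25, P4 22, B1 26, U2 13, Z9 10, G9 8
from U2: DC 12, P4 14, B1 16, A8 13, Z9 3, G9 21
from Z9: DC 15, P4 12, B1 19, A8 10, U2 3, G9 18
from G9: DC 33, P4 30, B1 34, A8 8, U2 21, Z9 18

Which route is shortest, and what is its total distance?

Option A: 18 + 19 + 3 + 13 + 22 + 30 + 33 = 138
Option B: 25 + 10 + 3 + 21 + 34 + 21 + 3 = 117

117 miles — Option B is the shortest.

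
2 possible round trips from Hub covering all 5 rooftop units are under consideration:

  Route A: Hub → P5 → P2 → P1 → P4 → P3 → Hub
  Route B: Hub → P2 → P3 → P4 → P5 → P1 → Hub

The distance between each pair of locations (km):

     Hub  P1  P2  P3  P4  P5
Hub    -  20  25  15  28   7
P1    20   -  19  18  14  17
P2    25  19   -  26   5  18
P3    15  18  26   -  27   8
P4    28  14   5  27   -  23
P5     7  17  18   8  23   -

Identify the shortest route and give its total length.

100 km — Route A is the shortest.

Route A: 7 + 18 + 19 + 14 + 27 + 15 = 100
Route B: 25 + 26 + 27 + 23 + 17 + 20 = 138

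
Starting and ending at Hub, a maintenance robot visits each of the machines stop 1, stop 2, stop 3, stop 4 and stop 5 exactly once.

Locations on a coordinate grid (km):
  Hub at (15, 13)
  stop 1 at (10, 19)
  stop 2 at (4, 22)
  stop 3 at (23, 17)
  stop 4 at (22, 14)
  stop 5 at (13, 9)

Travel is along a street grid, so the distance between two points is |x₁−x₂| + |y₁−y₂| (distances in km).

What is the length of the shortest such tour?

With 5 stops there are 5!/2 = 60 distinct round trips (a route and its reverse cost the same).
Hub-stop 1-stop 2-stop 3-stop 4-stop 5-Hub: 11+9+24+4+14+6 = 68
Hub-stop 1-stop 2-stop 3-stop 5-stop 4-Hub: 11+9+24+18+14+8 = 84
Hub-stop 1-stop 2-stop 4-stop 3-stop 5-Hub: 11+9+26+4+18+6 = 74
Hub-stop 1-stop 2-stop 4-stop 5-stop 3-Hub: 11+9+26+14+18+12 = 90
Hub-stop 1-stop 2-stop 5-stop 3-stop 4-Hub: 11+9+22+18+4+8 = 72
Hub-stop 1-stop 2-stop 5-stop 4-stop 3-Hub: 11+9+22+14+4+12 = 72
Hub-stop 1-stop 3-stop 2-stop 4-stop 5-Hub: 11+15+24+26+14+6 = 96
Hub-stop 1-stop 3-stop 2-stop 5-stop 4-Hub: 11+15+24+22+14+8 = 94
Hub-stop 1-stop 3-stop 4-stop 2-stop 5-Hub: 11+15+4+26+22+6 = 84
Hub-stop 1-stop 3-stop 4-stop 5-stop 2-Hub: 11+15+4+14+22+20 = 86
Hub-stop 1-stop 3-stop 5-stop 2-stop 4-Hub: 11+15+18+22+26+8 = 100
Hub-stop 1-stop 3-stop 5-stop 4-stop 2-Hub: 11+15+18+14+26+20 = 104
Hub-stop 1-stop 4-stop 2-stop 3-stop 5-Hub: 11+17+26+24+18+6 = 102
Hub-stop 1-stop 4-stop 2-stop 5-stop 3-Hub: 11+17+26+22+18+12 = 106
… (46 more)
Hub-stop 4-stop 3-stop 1-stop 2-stop 5-Hub: 8+4+15+9+22+6 = 64  ← best
The minimum is 64.
One optimal route: Hub → stop 4 → stop 3 → stop 1 → stop 2 → stop 5 → Hub (or its reverse).

Shortest round trip = 64 km.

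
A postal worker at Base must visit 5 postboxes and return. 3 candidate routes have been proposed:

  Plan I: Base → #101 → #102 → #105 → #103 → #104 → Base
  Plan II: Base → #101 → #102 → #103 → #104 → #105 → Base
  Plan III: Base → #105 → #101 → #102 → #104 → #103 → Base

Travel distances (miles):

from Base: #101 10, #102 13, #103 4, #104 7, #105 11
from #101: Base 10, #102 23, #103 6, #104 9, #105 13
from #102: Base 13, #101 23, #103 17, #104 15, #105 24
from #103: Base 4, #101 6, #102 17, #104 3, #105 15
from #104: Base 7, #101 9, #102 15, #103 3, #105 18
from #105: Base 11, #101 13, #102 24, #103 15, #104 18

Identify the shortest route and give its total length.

69 miles — Plan III is the shortest.

Plan I: 10 + 23 + 24 + 15 + 3 + 7 = 82
Plan II: 10 + 23 + 17 + 3 + 18 + 11 = 82
Plan III: 11 + 13 + 23 + 15 + 3 + 4 = 69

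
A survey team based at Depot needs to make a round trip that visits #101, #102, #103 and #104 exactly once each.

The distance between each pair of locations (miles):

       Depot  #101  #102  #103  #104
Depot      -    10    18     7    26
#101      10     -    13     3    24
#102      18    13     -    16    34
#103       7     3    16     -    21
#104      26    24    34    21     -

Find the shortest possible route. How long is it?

Shortest round trip = 81 miles.

With 4 stops there are 4!/2 = 12 distinct round trips (a route and its reverse cost the same).
Depot→#101→#102→#103→#104→Depot: 10+13+16+21+26 = 86
Depot→#101→#102→#104→#103→Depot: 10+13+34+21+7 = 85
Depot→#101→#103→#102→#104→Depot: 10+3+16+34+26 = 89
Depot→#101→#103→#104→#102→Depot: 10+3+21+34+18 = 86
Depot→#101→#104→#102→#103→Depot: 10+24+34+16+7 = 91
Depot→#101→#104→#103→#102→Depot: 10+24+21+16+18 = 89
Depot→#102→#101→#103→#104→Depot: 18+13+3+21+26 = 81
Depot→#102→#101→#104→#103→Depot: 18+13+24+21+7 = 83
Depot→#102→#103→#101→#104→Depot: 18+16+3+24+26 = 87
Depot→#102→#104→#101→#103→Depot: 18+34+24+3+7 = 86
Depot→#103→#101→#102→#104→Depot: 7+3+13+34+26 = 83
Depot→#103→#102→#101→#104→Depot: 7+16+13+24+26 = 86
The minimum is 81.
One optimal route: Depot → #102 → #101 → #103 → #104 → Depot (or its reverse).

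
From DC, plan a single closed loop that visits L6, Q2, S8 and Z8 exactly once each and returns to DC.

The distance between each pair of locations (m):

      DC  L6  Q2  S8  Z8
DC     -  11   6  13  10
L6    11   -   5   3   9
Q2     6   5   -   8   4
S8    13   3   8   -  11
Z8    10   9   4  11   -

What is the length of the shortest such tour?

35 m — the shortest possible round trip.

There are 12 distinct closed tours to check (reversals are equivalent).
DC→L6→Q2→S8→Z8→DC: 11+5+8+11+10 = 45
DC→L6→Q2→Z8→S8→DC: 11+5+4+11+13 = 44
DC→L6→S8→Q2→Z8→DC: 11+3+8+4+10 = 36
DC→L6→S8→Z8→Q2→DC: 11+3+11+4+6 = 35
DC→L6→Z8→Q2→S8→DC: 11+9+4+8+13 = 45
DC→L6→Z8→S8→Q2→DC: 11+9+11+8+6 = 45
DC→Q2→L6→S8→Z8→DC: 6+5+3+11+10 = 35
DC→Q2→L6→Z8→S8→DC: 6+5+9+11+13 = 44
DC→Q2→S8→L6→Z8→DC: 6+8+3+9+10 = 36
DC→Q2→Z8→L6→S8→DC: 6+4+9+3+13 = 35
DC→S8→L6→Q2→Z8→DC: 13+3+5+4+10 = 35
DC→S8→Q2→L6→Z8→DC: 13+8+5+9+10 = 45
The minimum is 35.
One optimal route: DC → L6 → S8 → Z8 → Q2 → DC (or its reverse).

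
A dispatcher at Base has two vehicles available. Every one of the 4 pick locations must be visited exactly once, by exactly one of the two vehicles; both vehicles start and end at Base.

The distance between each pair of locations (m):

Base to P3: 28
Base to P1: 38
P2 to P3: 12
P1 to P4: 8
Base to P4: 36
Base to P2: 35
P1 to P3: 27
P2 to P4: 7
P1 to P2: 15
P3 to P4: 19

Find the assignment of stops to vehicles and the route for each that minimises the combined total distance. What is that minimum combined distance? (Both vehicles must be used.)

Minimum combined distance: 144 m.

Try each way of splitting the stops between the two vehicles (each non-empty) and, for each split, find the best tour for each vehicle:
  {P1} + {P2, P3, P4}: 76 + 83 = 159
  {P2} + {P1, P3, P4}: 70 + 93 = 163
  {P1, P2} + {P3, P4}: 88 + 83 = 171
  {P3} + {P1, P2, P4}: 56 + 88 = 144
  {P1, P3} + {P2, P4}: 93 + 78 = 171
  {P2, P3} + {P1, P4}: 75 + 82 = 157
  … (7 splits in total)
Best: vehicle 1 Base → P3 → Base = 56; vehicle 2 Base → P1 → P4 → P2 → Base = 88; combined 144.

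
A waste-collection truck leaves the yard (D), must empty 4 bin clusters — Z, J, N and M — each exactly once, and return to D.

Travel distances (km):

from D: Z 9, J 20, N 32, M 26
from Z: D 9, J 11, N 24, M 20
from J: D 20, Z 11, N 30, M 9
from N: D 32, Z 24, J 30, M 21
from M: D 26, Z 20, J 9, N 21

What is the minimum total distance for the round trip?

Shortest round trip = 82 km.

With 4 stops there are 4!/2 = 12 distinct round trips (a route and its reverse cost the same).
D - Z - J - N - M - D: 9+11+30+21+26 = 97
D - Z - J - M - N - D: 9+11+9+21+32 = 82
D - Z - N - J - M - D: 9+24+30+9+26 = 98
D - Z - N - M - J - D: 9+24+21+9+20 = 83
D - Z - M - J - N - D: 9+20+9+30+32 = 100
D - Z - M - N - J - D: 9+20+21+30+20 = 100
D - J - Z - N - M - D: 20+11+24+21+26 = 102
D - J - Z - M - N - D: 20+11+20+21+32 = 104
D - J - N - Z - M - D: 20+30+24+20+26 = 120
D - J - M - Z - N - D: 20+9+20+24+32 = 105
D - N - Z - J - M - D: 32+24+11+9+26 = 102
D - N - J - Z - M - D: 32+30+11+20+26 = 119
The minimum is 82.
One optimal route: D → Z → J → M → N → D (or its reverse).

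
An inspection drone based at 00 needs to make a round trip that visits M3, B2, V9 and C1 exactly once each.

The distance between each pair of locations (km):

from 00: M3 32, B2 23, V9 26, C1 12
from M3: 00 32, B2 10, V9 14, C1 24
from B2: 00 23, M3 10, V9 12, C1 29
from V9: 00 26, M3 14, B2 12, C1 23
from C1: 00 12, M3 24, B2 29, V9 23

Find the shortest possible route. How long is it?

There are 12 distinct closed tours to check (reversals are equivalent).
00-M3-B2-V9-C1-00: 32+10+12+23+12 = 89
00-M3-B2-C1-V9-00: 32+10+29+23+26 = 120
00-M3-V9-B2-C1-00: 32+14+12+29+12 = 99
00-M3-V9-C1-B2-00: 32+14+23+29+23 = 121
00-M3-C1-B2-V9-00: 32+24+29+12+26 = 123
00-M3-C1-V9-B2-00: 32+24+23+12+23 = 114
00-B2-M3-V9-C1-00: 23+10+14+23+12 = 82
00-B2-M3-C1-V9-00: 23+10+24+23+26 = 106
00-B2-V9-M3-C1-00: 23+12+14+24+12 = 85
00-B2-C1-M3-V9-00: 23+29+24+14+26 = 116
00-V9-M3-B2-C1-00: 26+14+10+29+12 = 91
00-V9-B2-M3-C1-00: 26+12+10+24+12 = 84
The minimum is 82.
One optimal route: 00 → B2 → M3 → V9 → C1 → 00 (or its reverse).

Shortest round trip = 82 km.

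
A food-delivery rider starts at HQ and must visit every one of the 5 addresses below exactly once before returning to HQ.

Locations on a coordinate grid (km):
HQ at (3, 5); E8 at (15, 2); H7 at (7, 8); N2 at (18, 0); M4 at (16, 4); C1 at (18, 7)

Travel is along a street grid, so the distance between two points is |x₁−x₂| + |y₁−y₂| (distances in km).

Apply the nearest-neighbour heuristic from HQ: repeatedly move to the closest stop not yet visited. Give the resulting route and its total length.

From HQ: distances to unvisited — H7=7, M4=14, E8=15, C1=17, N2=20. Nearest is H7 (7).
From H7: distances to unvisited — C1=12, M4=13, E8=14, N2=19. Nearest is C1 (12).
From C1: distances to unvisited — M4=5, N2=7, E8=8. Nearest is M4 (5).
From M4: distances to unvisited — E8=3, N2=6. Nearest is E8 (3).
From E8: distances to unvisited — N2=5. Nearest is N2 (5).
Return N2→HQ: 20.
Total = 7 + 12 + 5 + 3 + 5 + 20 = 52.

52 km along HQ → H7 → C1 → M4 → E8 → N2 → HQ.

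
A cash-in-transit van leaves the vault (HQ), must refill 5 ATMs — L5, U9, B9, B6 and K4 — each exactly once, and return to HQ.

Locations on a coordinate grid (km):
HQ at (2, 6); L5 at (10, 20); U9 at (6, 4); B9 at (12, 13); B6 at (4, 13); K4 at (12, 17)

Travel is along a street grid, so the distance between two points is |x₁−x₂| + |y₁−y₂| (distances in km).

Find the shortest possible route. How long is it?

Minimum total distance: 52 km.

There are 60 distinct closed tours to check (reversals are equivalent).
HQ → L5 → U9 → B9 → B6 → K4 → HQ: 22+20+15+8+12+21 = 98
HQ → L5 → U9 → B9 → K4 → B6 → HQ: 22+20+15+4+12+9 = 82
HQ → L5 → U9 → B6 → B9 → K4 → HQ: 22+20+11+8+4+21 = 86
HQ → L5 → U9 → B6 → K4 → B9 → HQ: 22+20+11+12+4+17 = 86
HQ → L5 → U9 → K4 → B9 → B6 → HQ: 22+20+19+4+8+9 = 82
HQ → L5 → U9 → K4 → B6 → B9 → HQ: 22+20+19+12+8+17 = 98
HQ → L5 → B9 → U9 → B6 → K4 → HQ: 22+9+15+11+12+21 = 90
HQ → L5 → B9 → U9 → K4 → B6 → HQ: 22+9+15+19+12+9 = 86
HQ → L5 → B9 → B6 → U9 → K4 → HQ: 22+9+8+11+19+21 = 90
HQ → L5 → B9 → B6 → K4 → U9 → HQ: 22+9+8+12+19+6 = 76
HQ → L5 → B9 → K4 → U9 → B6 → HQ: 22+9+4+19+11+9 = 74
HQ → L5 → B9 → K4 → B6 → U9 → HQ: 22+9+4+12+11+6 = 64
HQ → L5 → B6 → U9 → B9 → K4 → HQ: 22+13+11+15+4+21 = 86
HQ → L5 → B6 → U9 → K4 → B9 → HQ: 22+13+11+19+4+17 = 86
… (46 more)
HQ → U9 → L5 → K4 → B9 → B6 → HQ: 6+20+5+4+8+9 = 52  ← best
The minimum is 52.
One optimal route: HQ → U9 → L5 → K4 → B9 → B6 → HQ (or its reverse).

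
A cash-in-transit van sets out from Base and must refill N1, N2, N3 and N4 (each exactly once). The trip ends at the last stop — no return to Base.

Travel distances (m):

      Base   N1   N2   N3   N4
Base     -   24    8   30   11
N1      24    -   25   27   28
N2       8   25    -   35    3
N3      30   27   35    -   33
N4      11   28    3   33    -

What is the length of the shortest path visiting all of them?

There are 4! = 24 possible orderings.
Base - N1 - N2 - N3 - N4: 24+25+35+33 = 117
Base - N1 - N2 - N4 - N3: 24+25+3+33 = 85
Base - N1 - N3 - N2 - N4: 24+27+35+3 = 89
Base - N1 - N3 - N4 - N2: 24+27+33+3 = 87
Base - N1 - N4 - N2 - N3: 24+28+3+35 = 90
Base - N1 - N4 - N3 - N2: 24+28+33+35 = 120
Base - N2 - N1 - N3 - N4: 8+25+27+33 = 93
Base - N2 - N1 - N4 - N3: 8+25+28+33 = 94
Base - N2 - N3 - N1 - N4: 8+35+27+28 = 98
Base - N2 - N3 - N4 - N1: 8+35+33+28 = 104
Base - N2 - N4 - N1 - N3: 8+3+28+27 = 66
Base - N2 - N4 - N3 - N1: 8+3+33+27 = 71
Base - N3 - N1 - N2 - N4: 30+27+25+3 = 85
Base - N3 - N1 - N4 - N2: 30+27+28+3 = 88
… (10 more)
The minimum is 66.
One shortest path: Base → N2 → N4 → N1 → N3.

Shortest open route: 66 m.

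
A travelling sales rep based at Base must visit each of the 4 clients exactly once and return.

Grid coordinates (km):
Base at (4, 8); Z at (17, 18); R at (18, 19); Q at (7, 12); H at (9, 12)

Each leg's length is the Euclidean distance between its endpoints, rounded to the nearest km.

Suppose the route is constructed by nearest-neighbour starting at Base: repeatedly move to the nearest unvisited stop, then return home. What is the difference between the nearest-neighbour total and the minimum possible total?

The nearest-neighbour route is 1 km longer than optimal.

From Base: Q=5, H=6, Z=16, R=18 → choose Q (5).
From Q: H=2, Z=12, R=13 → choose H (2).
From H: Z=10, R=11 → choose Z (10).
From Z: R=1 → choose R (1).
NN route Base → Q → H → Z → R → Base costs 36.
Optimal: Base → Z → R → H → Q → Base costs 35 (by enumerating all 12 distinct tours).
Excess = 36 − 35 = 1.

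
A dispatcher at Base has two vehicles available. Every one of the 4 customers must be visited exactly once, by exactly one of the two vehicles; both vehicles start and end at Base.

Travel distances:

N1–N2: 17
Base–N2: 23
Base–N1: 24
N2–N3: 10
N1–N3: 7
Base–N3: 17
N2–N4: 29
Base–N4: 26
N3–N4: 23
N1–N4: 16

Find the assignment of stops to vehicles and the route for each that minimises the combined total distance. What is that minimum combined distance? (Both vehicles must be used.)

Minimum combined distance: 112.

Check every non-empty split of the stops between the two vehicles; for each half take its own optimal tour:
  {N1} + {N2, N3, N4}: 48 + 82 = 130
  {N2} + {N1, N3, N4}: 46 + 66 = 112
  {N1, N2} + {N3, N4}: 64 + 66 = 130
  {N3} + {N1, N2, N4}: 34 + 82 = 116
  {N1, N3} + {N2, N4}: 48 + 78 = 126
  {N2, N3} + {N1, N4}: 50 + 66 = 116
  … (7 splits in total)
Best: vehicle 1 Base → N2 → Base = 46; vehicle 2 Base → N3 → N1 → N4 → Base = 66; combined 112.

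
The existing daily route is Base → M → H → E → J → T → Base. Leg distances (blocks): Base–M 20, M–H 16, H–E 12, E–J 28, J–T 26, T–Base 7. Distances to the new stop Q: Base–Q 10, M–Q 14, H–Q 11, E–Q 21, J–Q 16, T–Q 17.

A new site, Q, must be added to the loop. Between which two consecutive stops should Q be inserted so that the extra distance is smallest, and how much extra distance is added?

Adding 4 blocks by placing Q on the Base–M leg.

Insertion cost between consecutive stops i–j is d(i,Q) + d(Q,j) − d(i,j):
  between Base and M: 10 + 14 − 20 = 4
  between M and H: 14 + 11 − 16 = 9
  between H and E: 11 + 21 − 12 = 20
  between E and J: 21 + 16 − 28 = 9
  between J and T: 16 + 17 − 26 = 7
  between T and Base: 17 + 10 − 7 = 20
Cheapest insertion is between Base and M, adding 4.
New total = 109 + 4 = 113.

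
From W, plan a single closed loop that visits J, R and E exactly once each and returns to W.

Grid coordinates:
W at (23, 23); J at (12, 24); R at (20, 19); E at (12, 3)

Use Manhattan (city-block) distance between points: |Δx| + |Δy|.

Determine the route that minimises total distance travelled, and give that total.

W-J-R-E-W: 12+13+24+31 = 80
W-J-E-R-W: 12+21+24+7 = 64
W-R-J-E-W: 7+13+21+31 = 72
The minimum is 64.
One optimal route: W → J → E → R → W (or its reverse).

64 — the shortest possible round trip.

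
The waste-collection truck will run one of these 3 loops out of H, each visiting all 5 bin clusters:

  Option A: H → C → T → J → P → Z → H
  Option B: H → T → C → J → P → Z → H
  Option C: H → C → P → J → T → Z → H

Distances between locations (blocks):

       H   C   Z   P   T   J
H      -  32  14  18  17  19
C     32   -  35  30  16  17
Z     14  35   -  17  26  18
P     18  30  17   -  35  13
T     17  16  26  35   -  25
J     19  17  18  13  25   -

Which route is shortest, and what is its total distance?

Option A: 32 + 16 + 25 + 13 + 17 + 14 = 117
Option B: 17 + 16 + 17 + 13 + 17 + 14 = 94
Option C: 32 + 30 + 13 + 25 + 26 + 14 = 140

Shortest is Option B, total 94 blocks.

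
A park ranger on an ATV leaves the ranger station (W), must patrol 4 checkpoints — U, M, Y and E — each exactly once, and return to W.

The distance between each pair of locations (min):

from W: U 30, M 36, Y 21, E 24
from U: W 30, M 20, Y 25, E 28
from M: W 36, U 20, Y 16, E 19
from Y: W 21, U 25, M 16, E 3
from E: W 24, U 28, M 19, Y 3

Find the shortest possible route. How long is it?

W → U → M → Y → E → W: 30+20+16+3+24 = 93
W → U → M → E → Y → W: 30+20+19+3+21 = 93
W → U → Y → M → E → W: 30+25+16+19+24 = 114
W → U → Y → E → M → W: 30+25+3+19+36 = 113
W → U → E → M → Y → W: 30+28+19+16+21 = 114
W → U → E → Y → M → W: 30+28+3+16+36 = 113
W → M → U → Y → E → W: 36+20+25+3+24 = 108
W → M → U → E → Y → W: 36+20+28+3+21 = 108
W → M → Y → U → E → W: 36+16+25+28+24 = 129
W → M → E → U → Y → W: 36+19+28+25+21 = 129
W → Y → U → M → E → W: 21+25+20+19+24 = 109
W → Y → M → U → E → W: 21+16+20+28+24 = 109
The minimum is 93.
One optimal route: W → U → M → Y → E → W (or its reverse).

93 min — the shortest possible round trip.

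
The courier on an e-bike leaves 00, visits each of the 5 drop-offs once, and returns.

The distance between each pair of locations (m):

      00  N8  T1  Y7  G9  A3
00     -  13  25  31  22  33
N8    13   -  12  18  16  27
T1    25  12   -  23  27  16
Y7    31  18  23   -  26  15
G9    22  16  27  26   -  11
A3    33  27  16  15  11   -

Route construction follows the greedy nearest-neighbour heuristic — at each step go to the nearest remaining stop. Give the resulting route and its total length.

Nearest-neighbour total = 109 m; route 00 → N8 → T1 → A3 → G9 → Y7 → 00.

At 00 the remaining stops are N8 13, G9 22, T1 25, Y7 31, A3 33; go to N8.
At N8 the remaining stops are T1 12, G9 16, Y7 18, A3 27; go to T1.
At T1 the remaining stops are A3 16, Y7 23, G9 27; go to A3.
At A3 the remaining stops are G9 11, Y7 15; go to G9.
At G9 the remaining stops are Y7 26; go to Y7.
Return Y7→00: 31.
Total = 13 + 12 + 16 + 11 + 26 + 31 = 109.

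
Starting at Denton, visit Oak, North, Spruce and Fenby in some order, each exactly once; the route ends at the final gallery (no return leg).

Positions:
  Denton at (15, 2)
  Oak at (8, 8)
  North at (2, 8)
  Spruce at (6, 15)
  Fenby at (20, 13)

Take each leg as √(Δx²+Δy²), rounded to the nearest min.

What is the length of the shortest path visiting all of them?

Shortest open route: 37 min.

There are 4! = 24 possible orderings.
Denton→Oak→North→Spruce→Fenby: 9+6+8+14 = 37
Denton→Oak→North→Fenby→Spruce: 9+6+19+14 = 48
Denton→Oak→Spruce→North→Fenby: 9+7+8+19 = 43
Denton→Oak→Spruce→Fenby→North: 9+7+14+19 = 49
Denton→Oak→Fenby→North→Spruce: 9+13+19+8 = 49
Denton→Oak→Fenby→Spruce→North: 9+13+14+8 = 44
Denton→North→Oak→Spruce→Fenby: 14+6+7+14 = 41
Denton→North→Oak→Fenby→Spruce: 14+6+13+14 = 47
Denton→North→Spruce→Oak→Fenby: 14+8+7+13 = 42
Denton→North→Spruce→Fenby→Oak: 14+8+14+13 = 49
Denton→North→Fenby→Oak→Spruce: 14+19+13+7 = 53
Denton→North→Fenby→Spruce→Oak: 14+19+14+7 = 54
Denton→Spruce→Oak→North→Fenby: 16+7+6+19 = 48
Denton→Spruce→Oak→Fenby→North: 16+7+13+19 = 55
… (10 more)
The minimum is 37.
One shortest path: Denton → Oak → North → Spruce → Fenby.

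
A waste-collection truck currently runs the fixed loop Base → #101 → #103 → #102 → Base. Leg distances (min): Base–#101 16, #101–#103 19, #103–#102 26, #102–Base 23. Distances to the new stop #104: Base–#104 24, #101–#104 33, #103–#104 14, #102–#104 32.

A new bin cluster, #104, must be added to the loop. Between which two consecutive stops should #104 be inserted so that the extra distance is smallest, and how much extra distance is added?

Minimum extra distance: 20 min, inserting #104 between #103 and #102.

Insertion cost between consecutive stops i–j is d(i,#104) + d(#104,j) − d(i,j):
  between Base and #101: 24 + 33 − 16 = 41
  between #101 and #103: 33 + 14 − 19 = 28
  between #103 and #102: 14 + 32 − 26 = 20
  between #102 and Base: 32 + 24 − 23 = 33
Cheapest insertion is between #103 and #102, adding 20.
New total = 84 + 20 = 104.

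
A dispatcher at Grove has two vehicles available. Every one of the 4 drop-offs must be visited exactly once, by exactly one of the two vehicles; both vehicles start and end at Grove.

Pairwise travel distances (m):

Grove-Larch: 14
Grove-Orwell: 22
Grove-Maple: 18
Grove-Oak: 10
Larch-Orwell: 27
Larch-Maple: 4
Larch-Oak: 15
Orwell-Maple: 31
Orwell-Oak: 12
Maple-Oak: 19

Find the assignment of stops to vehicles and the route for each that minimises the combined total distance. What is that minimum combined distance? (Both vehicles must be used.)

80 m — the smallest possible combined total.

Try each way of splitting the stops between the two vehicles (each non-empty) and, for each split, find the best tour for each vehicle:
  {Larch} + {Orwell, Maple, Oak}: 28 + 71 = 99
  {Orwell} + {Larch, Maple, Oak}: 44 + 47 = 91
  {Larch, Orwell} + {Maple, Oak}: 63 + 47 = 110
  {Maple} + {Larch, Orwell, Oak}: 36 + 63 = 99
  {Larch, Maple} + {Orwell, Oak}: 36 + 44 = 80
  {Orwell, Maple} + {Larch, Oak}: 71 + 39 = 110
  … (7 splits in total)
Best: vehicle 1 Grove → Larch → Maple → Grove = 36; vehicle 2 Grove → Orwell → Oak → Grove = 44; combined 80.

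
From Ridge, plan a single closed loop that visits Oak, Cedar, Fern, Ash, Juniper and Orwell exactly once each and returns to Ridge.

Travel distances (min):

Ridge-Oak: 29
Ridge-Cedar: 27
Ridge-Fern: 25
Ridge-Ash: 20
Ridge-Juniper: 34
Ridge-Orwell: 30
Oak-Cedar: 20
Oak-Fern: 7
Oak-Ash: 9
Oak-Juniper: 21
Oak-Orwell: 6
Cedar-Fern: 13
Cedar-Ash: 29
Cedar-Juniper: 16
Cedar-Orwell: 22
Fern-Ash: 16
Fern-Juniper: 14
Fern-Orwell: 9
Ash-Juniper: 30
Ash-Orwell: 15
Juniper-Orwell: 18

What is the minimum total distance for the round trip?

There are 360 distinct closed tours to check (reversals are equivalent).
Ridge→Oak→Cedar→Fern→Ash→Juniper→Orwell→Ridge: 29+20+13+16+30+18+30 = 156
Ridge→Oak→Cedar→Fern→Ash→Orwell→Juniper→Ridge: 29+20+13+16+15+18+34 = 145
Ridge→Oak→Cedar→Fern→Juniper→Ash→Orwell→Ridge: 29+20+13+14+30+15+30 = 151
Ridge→Oak→Cedar→Fern→Juniper→Orwell→Ash→Ridge: 29+20+13+14+18+15+20 = 129
Ridge→Oak→Cedar→Fern→Orwell→Ash→Juniper→Ridge: 29+20+13+9+15+30+34 = 150
Ridge→Oak→Cedar→Fern→Orwell→Juniper→Ash→Ridge: 29+20+13+9+18+30+20 = 139
Ridge→Oak→Cedar→Ash→Fern→Juniper→Orwell→Ridge: 29+20+29+16+14+18+30 = 156
Ridge→Oak→Cedar→Ash→Fern→Orwell→Juniper→Ridge: 29+20+29+16+9+18+34 = 155
… (352 more)
Ridge→Cedar→Juniper→Fern→Orwell→Oak→Ash→Ridge: 27+16+14+9+6+9+20 = 101  ← best
The minimum is 101.
One optimal route: Ridge → Cedar → Juniper → Fern → Orwell → Oak → Ash → Ridge (or its reverse).

Minimum total distance: 101 min.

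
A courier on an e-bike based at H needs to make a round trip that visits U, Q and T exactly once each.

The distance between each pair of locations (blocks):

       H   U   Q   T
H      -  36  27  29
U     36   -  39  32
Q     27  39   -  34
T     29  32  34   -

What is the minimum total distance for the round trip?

With 3 stops there are 3!/2 = 3 distinct round trips (a route and its reverse cost the same).
H → U → Q → T → H: 36+39+34+29 = 138
H → U → T → Q → H: 36+32+34+27 = 129
H → Q → U → T → H: 27+39+32+29 = 127
The minimum is 127.
One optimal route: H → Q → U → T → H (or its reverse).

Shortest round trip = 127 blocks.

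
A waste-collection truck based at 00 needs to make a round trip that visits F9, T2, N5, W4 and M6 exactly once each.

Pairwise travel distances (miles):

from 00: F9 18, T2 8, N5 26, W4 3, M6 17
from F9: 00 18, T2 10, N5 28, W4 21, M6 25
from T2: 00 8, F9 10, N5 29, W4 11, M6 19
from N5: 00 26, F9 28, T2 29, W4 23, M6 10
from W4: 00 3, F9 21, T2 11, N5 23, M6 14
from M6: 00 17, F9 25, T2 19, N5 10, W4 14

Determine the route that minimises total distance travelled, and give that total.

With 5 stops there are 5!/2 = 60 distinct round trips (a route and its reverse cost the same).
00 - F9 - T2 - N5 - W4 - M6 - 00: 18+10+29+23+14+17 = 111
00 - F9 - T2 - N5 - M6 - W4 - 00: 18+10+29+10+14+3 = 84
00 - F9 - T2 - W4 - N5 - M6 - 00: 18+10+11+23+10+17 = 89
00 - F9 - T2 - W4 - M6 - N5 - 00: 18+10+11+14+10+26 = 89
00 - F9 - T2 - M6 - N5 - W4 - 00: 18+10+19+10+23+3 = 83
00 - F9 - T2 - M6 - W4 - N5 - 00: 18+10+19+14+23+26 = 110
00 - F9 - N5 - T2 - W4 - M6 - 00: 18+28+29+11+14+17 = 117
00 - F9 - N5 - T2 - M6 - W4 - 00: 18+28+29+19+14+3 = 111
00 - F9 - N5 - W4 - T2 - M6 - 00: 18+28+23+11+19+17 = 116
00 - F9 - N5 - W4 - M6 - T2 - 00: 18+28+23+14+19+8 = 110
00 - F9 - N5 - M6 - T2 - W4 - 00: 18+28+10+19+11+3 = 89
00 - F9 - N5 - M6 - W4 - T2 - 00: 18+28+10+14+11+8 = 89
00 - F9 - W4 - T2 - N5 - M6 - 00: 18+21+11+29+10+17 = 106
00 - F9 - W4 - T2 - M6 - N5 - 00: 18+21+11+19+10+26 = 105
… (46 more)
00 - T2 - F9 - N5 - M6 - W4 - 00: 8+10+28+10+14+3 = 73  ← best
The minimum is 73.
One optimal route: 00 → T2 → F9 → N5 → M6 → W4 → 00 (or its reverse).

Minimum total distance: 73 miles.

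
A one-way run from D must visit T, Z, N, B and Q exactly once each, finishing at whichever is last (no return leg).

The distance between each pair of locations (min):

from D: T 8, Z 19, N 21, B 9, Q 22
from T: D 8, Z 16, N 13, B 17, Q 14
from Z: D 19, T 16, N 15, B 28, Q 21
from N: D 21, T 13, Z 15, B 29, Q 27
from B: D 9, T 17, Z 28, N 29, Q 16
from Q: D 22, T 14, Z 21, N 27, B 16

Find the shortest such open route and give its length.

Minimum one-way distance = 67 min.

There are 5! = 120 possible orderings.
D - T - Z - N - B - Q: 8+16+15+29+16 = 84
D - T - Z - N - Q - B: 8+16+15+27+16 = 82
D - T - Z - B - N - Q: 8+16+28+29+27 = 108
D - T - Z - B - Q - N: 8+16+28+16+27 = 95
D - T - Z - Q - N - B: 8+16+21+27+29 = 101
D - T - Z - Q - B - N: 8+16+21+16+29 = 90
D - T - N - Z - B - Q: 8+13+15+28+16 = 80
D - T - N - Z - Q - B: 8+13+15+21+16 = 73
D - T - N - B - Z - Q: 8+13+29+28+21 = 99
D - T - N - B - Q - Z: 8+13+29+16+21 = 87
D - T - N - Q - Z - B: 8+13+27+21+28 = 97
D - T - N - Q - B - Z: 8+13+27+16+28 = 92
D - T - B - Z - N - Q: 8+17+28+15+27 = 95
D - T - B - Z - Q - N: 8+17+28+21+27 = 101
… (106 more)
D - B - Q - T - N - Z: 9+16+14+13+15 = 67  ← best
The minimum is 67.
One shortest path: D → B → Q → T → N → Z.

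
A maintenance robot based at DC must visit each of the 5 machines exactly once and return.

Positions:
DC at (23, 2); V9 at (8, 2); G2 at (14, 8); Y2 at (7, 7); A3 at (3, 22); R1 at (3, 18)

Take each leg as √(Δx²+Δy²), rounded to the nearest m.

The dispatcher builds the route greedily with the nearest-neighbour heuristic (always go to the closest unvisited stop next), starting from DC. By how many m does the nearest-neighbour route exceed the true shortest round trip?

DC: G2=11, V9=15, Y2=17, R1=26, A3=28 ⇒ G2
G2: Y2=7, V9=8, R1=15, A3=18 ⇒ Y2
Y2: V9=5, R1=12, A3=16 ⇒ V9
V9: R1=17, A3=21 ⇒ R1
R1: A3=4 ⇒ A3
NN route DC → G2 → Y2 → V9 → R1 → A3 → DC costs 72.
Optimal: DC → V9 → Y2 → R1 → A3 → G2 → DC costs 65 (by enumerating all 60 distinct tours).
Excess = 72 − 65 = 7.

The nearest-neighbour route is 7 m longer than optimal.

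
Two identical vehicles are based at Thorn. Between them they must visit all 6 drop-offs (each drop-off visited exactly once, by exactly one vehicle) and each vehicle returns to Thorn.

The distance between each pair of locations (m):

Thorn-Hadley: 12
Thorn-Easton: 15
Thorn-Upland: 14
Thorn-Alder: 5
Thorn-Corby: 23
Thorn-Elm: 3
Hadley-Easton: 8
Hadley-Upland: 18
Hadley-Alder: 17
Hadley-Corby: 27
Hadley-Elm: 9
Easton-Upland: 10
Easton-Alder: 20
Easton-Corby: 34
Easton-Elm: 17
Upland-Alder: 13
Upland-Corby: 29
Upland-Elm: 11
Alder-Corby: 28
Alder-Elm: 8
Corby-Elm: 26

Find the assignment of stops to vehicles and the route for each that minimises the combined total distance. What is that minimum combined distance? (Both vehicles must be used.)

There are 2^5 − 1 = 31 ways to divide the 6 stops into two non-empty groups. For each, the best each vehicle can do is its own shortest tour through its group:
  {Hadley} + {Easton, Upland, Alder, Corby, Elm}: 24 + 91 = 115
  {Easton} + {Hadley, Upland, Alder, Corby, Elm}: 30 + 86 = 116
  {Hadley, Easton} + {Upland, Alder, Corby, Elm}: 35 + 76 = 111
  {Upland} + {Hadley, Easton, Alder, Corby, Elm}: 28 + 87 = 115
  {Hadley, Upland} + {Easton, Alder, Corby, Elm}: 44 + 87 = 131
  {Easton, Upland} + {Hadley, Alder, Corby, Elm}: 39 + 72 = 111
  … (31 splits in total)
  {Alder} + {Hadley, Easton, Upland, Corby, Elm}: 10 + 82 = 92  ← best
Best: vehicle 1 Thorn → Alder → Thorn = 10; vehicle 2 Thorn → Corby → Hadley → Easton → Upland → Elm → Thorn = 82; combined 92.

92 m — the smallest possible combined total.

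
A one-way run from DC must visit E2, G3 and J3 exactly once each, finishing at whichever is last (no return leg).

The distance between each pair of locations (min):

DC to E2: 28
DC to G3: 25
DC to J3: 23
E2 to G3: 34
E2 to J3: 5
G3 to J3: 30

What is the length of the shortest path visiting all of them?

Minimum one-way distance = 60 min.

There are 3! = 6 possible orderings.
DC → E2 → G3 → J3: 28+34+30 = 92
DC → E2 → J3 → G3: 28+5+30 = 63
DC → G3 → E2 → J3: 25+34+5 = 64
DC → G3 → J3 → E2: 25+30+5 = 60
DC → J3 → E2 → G3: 23+5+34 = 62
DC → J3 → G3 → E2: 23+30+34 = 87
The minimum is 60.
One shortest path: DC → G3 → J3 → E2.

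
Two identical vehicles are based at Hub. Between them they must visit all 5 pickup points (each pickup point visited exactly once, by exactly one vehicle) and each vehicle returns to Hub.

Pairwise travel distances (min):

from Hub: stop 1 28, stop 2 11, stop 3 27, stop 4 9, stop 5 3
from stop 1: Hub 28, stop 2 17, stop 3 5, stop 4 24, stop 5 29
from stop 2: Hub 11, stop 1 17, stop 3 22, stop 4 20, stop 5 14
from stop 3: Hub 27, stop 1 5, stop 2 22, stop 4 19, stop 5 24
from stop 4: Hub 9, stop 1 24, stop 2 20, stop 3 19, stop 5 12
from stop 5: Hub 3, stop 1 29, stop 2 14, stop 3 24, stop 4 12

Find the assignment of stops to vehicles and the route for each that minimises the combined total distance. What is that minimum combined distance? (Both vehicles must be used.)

Check every non-empty split of the stops between the two vehicles; for each half take its own optimal tour:
  {stop 1} + {stop 2, stop 3, stop 4, stop 5}: 56 + 67 = 123
  {stop 2} + {stop 1, stop 3, stop 4, stop 5}: 22 + 65 = 87
  {stop 1, stop 2} + {stop 3, stop 4, stop 5}: 56 + 55 = 111
  {stop 3} + {stop 1, stop 2, stop 4, stop 5}: 54 + 67 = 121
  {stop 1, stop 3} + {stop 2, stop 4, stop 5}: 60 + 46 = 106
  {stop 2, stop 3} + {stop 1, stop 4, stop 5}: 60 + 65 = 125
  … (15 splits in total)
  {stop 1, stop 2, stop 3, stop 4} + {stop 5}: 61 + 6 = 67  ← best
Best: vehicle 1 Hub → stop 2 → stop 1 → stop 3 → stop 4 → Hub = 61; vehicle 2 Hub → stop 5 → Hub = 6; combined 67.

67 min — the smallest possible combined total.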